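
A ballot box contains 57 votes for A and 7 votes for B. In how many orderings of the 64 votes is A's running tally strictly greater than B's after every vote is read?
Strict-lead orderings = 485325150

Total orderings of the 64 votes with 57 for A: C(64, 57) = 621216192. By the Bertrand ballot formula (Cycle Lemma / reflection principle), the number of orderings in which A is strictly ahead of B throughout is (p − q)/(p + q) · C(p + q, p) = (57 − 7)/(57 + 7) · 621216192 = 485325150.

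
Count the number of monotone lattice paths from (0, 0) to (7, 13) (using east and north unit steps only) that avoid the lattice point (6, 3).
Number of paths = 76596

Total paths from (0, 0) to (7, 13): C(20, 7) = 77520. Paths through (6, 3): (paths (0, 0) → (6, 3)) × (paths (6, 3) → (7, 13)) = C(9, 6) · C(11, 1) = 84 · 11 = 924. Avoidance count = 77520 − 924 = 76596.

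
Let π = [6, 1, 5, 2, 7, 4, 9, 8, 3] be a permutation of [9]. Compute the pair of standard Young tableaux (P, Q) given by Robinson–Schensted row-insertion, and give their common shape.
P = [1, 2, 3, 8] / [4, 7, 9] / [5] / [6];  Q = [1, 3, 5, 7] / [2, 6, 8] / [4] / [9];  common shape = (4, 3, 1, 1)

Row-insert the values π_1, π_2, … into P one at a time, bumping the leftmost entry strictly greater than the inserted value down to the next row. The recording tableau Q records, in position (i, j), the step at which that cell was added to P.
  Insert 6 (step 1): P = [6];  Q = [1]
  Insert 1 (step 2): P = [1] / [6];  Q = [1] / [2]
  Insert 5 (step 3): P = [1, 5] / [6];  Q = [1, 3] / [2]
  Insert 2 (step 4): P = [1, 2] / [5] / [6];  Q = [1, 3] / [2] / [4]
  Insert 7 (step 5): P = [1, 2, 7] / [5] / [6];  Q = [1, 3, 5] / [2] / [4]
  Insert 4 (step 6): P = [1, 2, 4] / [5, 7] / [6];  Q = [1, 3, 5] / [2, 6] / [4]
  Insert 9 (step 7): P = [1, 2, 4, 9] / [5, 7] / [6];  Q = [1, 3, 5, 7] / [2, 6] / [4]
  Insert 8 (step 8): P = [1, 2, 4, 8] / [5, 7, 9] / [6];  Q = [1, 3, 5, 7] / [2, 6, 8] / [4]
  Insert 3 (step 9): P = [1, 2, 3, 8] / [4, 7, 9] / [5] / [6];  Q = [1, 3, 5, 7] / [2, 6, 8] / [4] / [9]
Final shape: (4, 3, 1, 1).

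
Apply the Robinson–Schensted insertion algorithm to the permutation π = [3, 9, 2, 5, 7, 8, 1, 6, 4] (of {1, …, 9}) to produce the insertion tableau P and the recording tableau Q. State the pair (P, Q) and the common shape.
P = [1, 4, 6, 8] / [2, 5] / [3, 7] / [9];  Q = [1, 2, 5, 6] / [3, 4] / [7, 8] / [9];  common shape = (4, 2, 2, 1)

Row-insert the values π_1, π_2, … into P one at a time, bumping the leftmost entry strictly greater than the inserted value down to the next row. The recording tableau Q records, in position (i, j), the step at which that cell was added to P.
  Insert 3 (step 1): P = [3];  Q = [1]
  Insert 9 (step 2): P = [3, 9];  Q = [1, 2]
  Insert 2 (step 3): P = [2, 9] / [3];  Q = [1, 2] / [3]
  Insert 5 (step 4): P = [2, 5] / [3, 9];  Q = [1, 2] / [3, 4]
  Insert 7 (step 5): P = [2, 5, 7] / [3, 9];  Q = [1, 2, 5] / [3, 4]
  Insert 8 (step 6): P = [2, 5, 7, 8] / [3, 9];  Q = [1, 2, 5, 6] / [3, 4]
  Insert 1 (step 7): P = [1, 5, 7, 8] / [2, 9] / [3];  Q = [1, 2, 5, 6] / [3, 4] / [7]
  Insert 6 (step 8): P = [1, 5, 6, 8] / [2, 7] / [3, 9];  Q = [1, 2, 5, 6] / [3, 4] / [7, 8]
  Insert 4 (step 9): P = [1, 4, 6, 8] / [2, 5] / [3, 7] / [9];  Q = [1, 2, 5, 6] / [3, 4] / [7, 8] / [9]
Final shape: (4, 2, 2, 1).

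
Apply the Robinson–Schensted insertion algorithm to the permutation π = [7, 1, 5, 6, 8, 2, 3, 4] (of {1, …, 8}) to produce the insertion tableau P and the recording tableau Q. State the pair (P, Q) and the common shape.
P = [1, 2, 3, 4] / [5, 6, 8] / [7];  Q = [1, 3, 4, 5] / [2, 7, 8] / [6];  common shape = (4, 3, 1)

Row-insert the values π_1, π_2, … into P one at a time, bumping the leftmost entry strictly greater than the inserted value down to the next row. The recording tableau Q records, in position (i, j), the step at which that cell was added to P.
  Insert 7 (step 1): P = [7];  Q = [1]
  Insert 1 (step 2): P = [1] / [7];  Q = [1] / [2]
  Insert 5 (step 3): P = [1, 5] / [7];  Q = [1, 3] / [2]
  Insert 6 (step 4): P = [1, 5, 6] / [7];  Q = [1, 3, 4] / [2]
  Insert 8 (step 5): P = [1, 5, 6, 8] / [7];  Q = [1, 3, 4, 5] / [2]
  Insert 2 (step 6): P = [1, 2, 6, 8] / [5] / [7];  Q = [1, 3, 4, 5] / [2] / [6]
  Insert 3 (step 7): P = [1, 2, 3, 8] / [5, 6] / [7];  Q = [1, 3, 4, 5] / [2, 7] / [6]
  Insert 4 (step 8): P = [1, 2, 3, 4] / [5, 6, 8] / [7];  Q = [1, 3, 4, 5] / [2, 7, 8] / [6]
Final shape: (4, 3, 1).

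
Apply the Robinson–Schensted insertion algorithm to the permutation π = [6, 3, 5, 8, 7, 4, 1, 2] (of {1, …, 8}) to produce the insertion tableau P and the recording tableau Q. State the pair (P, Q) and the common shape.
P = [1, 2, 7] / [3, 4] / [5, 8] / [6];  Q = [1, 3, 4] / [2, 5] / [6, 8] / [7];  common shape = (3, 2, 2, 1)

Row-insert the values π_1, π_2, … into P one at a time, bumping the leftmost entry strictly greater than the inserted value down to the next row. The recording tableau Q records, in position (i, j), the step at which that cell was added to P.
  Insert 6 (step 1): P = [6];  Q = [1]
  Insert 3 (step 2): P = [3] / [6];  Q = [1] / [2]
  Insert 5 (step 3): P = [3, 5] / [6];  Q = [1, 3] / [2]
  Insert 8 (step 4): P = [3, 5, 8] / [6];  Q = [1, 3, 4] / [2]
  Insert 7 (step 5): P = [3, 5, 7] / [6, 8];  Q = [1, 3, 4] / [2, 5]
  Insert 4 (step 6): P = [3, 4, 7] / [5, 8] / [6];  Q = [1, 3, 4] / [2, 5] / [6]
  Insert 1 (step 7): P = [1, 4, 7] / [3, 8] / [5] / [6];  Q = [1, 3, 4] / [2, 5] / [6] / [7]
  Insert 2 (step 8): P = [1, 2, 7] / [3, 4] / [5, 8] / [6];  Q = [1, 3, 4] / [2, 5] / [6, 8] / [7]
Final shape: (3, 2, 2, 1).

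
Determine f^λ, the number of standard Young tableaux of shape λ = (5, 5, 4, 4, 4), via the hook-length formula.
# SYT of shape (5, 5, 4, 4, 4) = 106696590

Hook-length formula: f^λ = n! / Π hook(c), product over all cells c of the Young diagram. For λ = (5, 5, 4, 4, 4), n = 22 boxes. Hook lengths by row (left-to-right, top-to-bottom): [9, 8, 7, 6, 2]; [8, 7, 6, 5, 1]; [6, 5, 4, 3]; [5, 4, 3, 2]; [4, 3, 2, 1]. Product of hooks = 10534551552000. So f^λ = 22! / 10534551552000 = 1124000727777607680000 / 10534551552000 = 106696590.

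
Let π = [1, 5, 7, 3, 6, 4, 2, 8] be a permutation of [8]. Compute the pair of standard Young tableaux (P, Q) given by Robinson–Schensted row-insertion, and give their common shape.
P = [1, 2, 4, 8] / [3, 6] / [5] / [7];  Q = [1, 2, 3, 8] / [4, 5] / [6] / [7];  common shape = (4, 2, 1, 1)

Row-insert the values π_1, π_2, … into P one at a time, bumping the leftmost entry strictly greater than the inserted value down to the next row. The recording tableau Q records, in position (i, j), the step at which that cell was added to P.
  Insert 1 (step 1): P = [1];  Q = [1]
  Insert 5 (step 2): P = [1, 5];  Q = [1, 2]
  Insert 7 (step 3): P = [1, 5, 7];  Q = [1, 2, 3]
  Insert 3 (step 4): P = [1, 3, 7] / [5];  Q = [1, 2, 3] / [4]
  Insert 6 (step 5): P = [1, 3, 6] / [5, 7];  Q = [1, 2, 3] / [4, 5]
  Insert 4 (step 6): P = [1, 3, 4] / [5, 6] / [7];  Q = [1, 2, 3] / [4, 5] / [6]
  Insert 2 (step 7): P = [1, 2, 4] / [3, 6] / [5] / [7];  Q = [1, 2, 3] / [4, 5] / [6] / [7]
  Insert 8 (step 8): P = [1, 2, 4, 8] / [3, 6] / [5] / [7];  Q = [1, 2, 3, 8] / [4, 5] / [6] / [7]
Final shape: (4, 2, 1, 1).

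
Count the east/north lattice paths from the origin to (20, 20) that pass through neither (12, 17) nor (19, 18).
Number of paths = 77511306285

Inclusion–exclusion. Total paths: C(40, 20) = 137846528820. Through P₁: C(29, 12)·C(11, 8) = 8562829275. Through P₂: C(37, 19)·C(3, 1) = 53017895700. Since P₁ is strictly southwest of P₂, a monotone path through both must visit P₁ then P₂; paths through both = C(29, 12)·C(8, 7)·C(3, 1) = 1245502440. Avoid both = 137846528820 − 8562829275 − 53017895700 + 1245502440 = 77511306285.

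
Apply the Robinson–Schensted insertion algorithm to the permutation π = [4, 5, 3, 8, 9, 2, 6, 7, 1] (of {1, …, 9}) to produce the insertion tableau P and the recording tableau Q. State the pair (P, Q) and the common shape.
P = [1, 5, 6, 7] / [2, 8, 9] / [3] / [4];  Q = [1, 2, 4, 5] / [3, 7, 8] / [6] / [9];  common shape = (4, 3, 1, 1)

Row-insert the values π_1, π_2, … into P one at a time, bumping the leftmost entry strictly greater than the inserted value down to the next row. The recording tableau Q records, in position (i, j), the step at which that cell was added to P.
  Insert 4 (step 1): P = [4];  Q = [1]
  Insert 5 (step 2): P = [4, 5];  Q = [1, 2]
  Insert 3 (step 3): P = [3, 5] / [4];  Q = [1, 2] / [3]
  Insert 8 (step 4): P = [3, 5, 8] / [4];  Q = [1, 2, 4] / [3]
  Insert 9 (step 5): P = [3, 5, 8, 9] / [4];  Q = [1, 2, 4, 5] / [3]
  Insert 2 (step 6): P = [2, 5, 8, 9] / [3] / [4];  Q = [1, 2, 4, 5] / [3] / [6]
  Insert 6 (step 7): P = [2, 5, 6, 9] / [3, 8] / [4];  Q = [1, 2, 4, 5] / [3, 7] / [6]
  Insert 7 (step 8): P = [2, 5, 6, 7] / [3, 8, 9] / [4];  Q = [1, 2, 4, 5] / [3, 7, 8] / [6]
  Insert 1 (step 9): P = [1, 5, 6, 7] / [2, 8, 9] / [3] / [4];  Q = [1, 2, 4, 5] / [3, 7, 8] / [6] / [9]
Final shape: (4, 3, 1, 1).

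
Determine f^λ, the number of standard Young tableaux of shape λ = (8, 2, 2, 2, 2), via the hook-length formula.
# SYT of shape (8, 2, 2, 2, 2) = 76440

Hook-length formula: f^λ = n! / Π hook(c), product over all cells c of the Young diagram. For λ = (8, 2, 2, 2, 2), n = 16 boxes. Hook lengths by row (left-to-right, top-to-bottom): [12, 11, 6, 5, 4, 3, 2, 1]; [5, 4]; [4, 3]; [3, 2]; [2, 1]. Product of hooks = 273715200. So f^λ = 16! / 273715200 = 20922789888000 / 273715200 = 76440.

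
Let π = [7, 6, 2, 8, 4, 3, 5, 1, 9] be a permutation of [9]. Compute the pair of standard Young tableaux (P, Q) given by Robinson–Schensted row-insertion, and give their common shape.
P = [1, 3, 5, 9] / [2, 8] / [4] / [6] / [7];  Q = [1, 4, 7, 9] / [2, 5] / [3] / [6] / [8];  common shape = (4, 2, 1, 1, 1)

Row-insert the values π_1, π_2, … into P one at a time, bumping the leftmost entry strictly greater than the inserted value down to the next row. The recording tableau Q records, in position (i, j), the step at which that cell was added to P.
  Insert 7 (step 1): P = [7];  Q = [1]
  Insert 6 (step 2): P = [6] / [7];  Q = [1] / [2]
  Insert 2 (step 3): P = [2] / [6] / [7];  Q = [1] / [2] / [3]
  Insert 8 (step 4): P = [2, 8] / [6] / [7];  Q = [1, 4] / [2] / [3]
  Insert 4 (step 5): P = [2, 4] / [6, 8] / [7];  Q = [1, 4] / [2, 5] / [3]
  Insert 3 (step 6): P = [2, 3] / [4, 8] / [6] / [7];  Q = [1, 4] / [2, 5] / [3] / [6]
  Insert 5 (step 7): P = [2, 3, 5] / [4, 8] / [6] / [7];  Q = [1, 4, 7] / [2, 5] / [3] / [6]
  Insert 1 (step 8): P = [1, 3, 5] / [2, 8] / [4] / [6] / [7];  Q = [1, 4, 7] / [2, 5] / [3] / [6] / [8]
  Insert 9 (step 9): P = [1, 3, 5, 9] / [2, 8] / [4] / [6] / [7];  Q = [1, 4, 7, 9] / [2, 5] / [3] / [6] / [8]
Final shape: (4, 2, 1, 1, 1).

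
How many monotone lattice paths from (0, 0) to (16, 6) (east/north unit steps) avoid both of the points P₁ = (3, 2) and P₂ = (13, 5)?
Number of paths = 27981

Inclusion–exclusion. Total paths: C(22, 16) = 74613. Through P₁: C(5, 3)·C(17, 13) = 23800. Through P₂: C(18, 13)·C(4, 3) = 34272. Since P₁ is strictly southwest of P₂, a monotone path through both must visit P₁ then P₂; paths through both = C(5, 3)·C(13, 10)·C(4, 3) = 11440. Avoid both = 74613 − 23800 − 34272 + 11440 = 27981.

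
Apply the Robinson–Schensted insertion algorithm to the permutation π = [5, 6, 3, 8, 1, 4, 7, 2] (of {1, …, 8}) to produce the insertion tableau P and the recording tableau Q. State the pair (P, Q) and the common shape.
P = [1, 2, 7] / [3, 4, 8] / [5, 6];  Q = [1, 2, 4] / [3, 6, 7] / [5, 8];  common shape = (3, 3, 2)

Row-insert the values π_1, π_2, … into P one at a time, bumping the leftmost entry strictly greater than the inserted value down to the next row. The recording tableau Q records, in position (i, j), the step at which that cell was added to P.
  Insert 5 (step 1): P = [5];  Q = [1]
  Insert 6 (step 2): P = [5, 6];  Q = [1, 2]
  Insert 3 (step 3): P = [3, 6] / [5];  Q = [1, 2] / [3]
  Insert 8 (step 4): P = [3, 6, 8] / [5];  Q = [1, 2, 4] / [3]
  Insert 1 (step 5): P = [1, 6, 8] / [3] / [5];  Q = [1, 2, 4] / [3] / [5]
  Insert 4 (step 6): P = [1, 4, 8] / [3, 6] / [5];  Q = [1, 2, 4] / [3, 6] / [5]
  Insert 7 (step 7): P = [1, 4, 7] / [3, 6, 8] / [5];  Q = [1, 2, 4] / [3, 6, 7] / [5]
  Insert 2 (step 8): P = [1, 2, 7] / [3, 4, 8] / [5, 6];  Q = [1, 2, 4] / [3, 6, 7] / [5, 8]
Final shape: (3, 3, 2).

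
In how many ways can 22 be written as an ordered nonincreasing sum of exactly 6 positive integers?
p(22, 6 parts) = 136

Partitions of n into exactly k parts are in bijection with partitions of n − k into at most k parts (subtract 1 from each part). So p(22, exactly 6) = p(16, parts ≤ 6). Computing via the recurrence p(m, j) = p(m, j−1) + p(m−j, j) gives 136.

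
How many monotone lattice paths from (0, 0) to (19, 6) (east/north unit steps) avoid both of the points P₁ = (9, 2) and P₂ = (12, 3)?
Number of paths = 93845

Inclusion–exclusion. Total paths: C(25, 19) = 177100. Through P₁: C(11, 9)·C(14, 10) = 55055. Through P₂: C(15, 12)·C(10, 7) = 54600. Since P₁ is strictly southwest of P₂, a monotone path through both must visit P₁ then P₂; paths through both = C(11, 9)·C(4, 3)·C(10, 7) = 26400. Avoid both = 177100 − 55055 − 54600 + 26400 = 93845.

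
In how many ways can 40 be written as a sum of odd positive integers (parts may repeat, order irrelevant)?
p_odd(40) = 1113

Enumerate partitions using only odd parts via the recurrence o(n, m) = o(n, m−2) + o(n−m, m) over odd m, starting from the largest odd part ≤ n. This gives p_odd(40) = 1113. (Euler's theorem: equals the count of distinct-part partitions.)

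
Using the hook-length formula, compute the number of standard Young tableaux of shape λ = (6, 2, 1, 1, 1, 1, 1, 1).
# SYT of shape (6, 2, 1, 1, 1, 1, 1, 1) = 8085

Hook-length formula: f^λ = n! / Π hook(c), product over all cells c of the Young diagram. For λ = (6, 2, 1, 1, 1, 1, 1, 1), n = 14 boxes. Hook lengths by row (left-to-right, top-to-bottom): [13, 6, 4, 3, 2, 1]; [8, 1]; [6]; [5]; [4]; [3]; [2]; [1]. Product of hooks = 10782720. So f^λ = 14! / 10782720 = 87178291200 / 10782720 = 8085.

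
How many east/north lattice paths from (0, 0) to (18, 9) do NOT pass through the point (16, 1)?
Number of paths = 4686060

Total paths from (0, 0) to (18, 9): C(27, 18) = 4686825. Paths through (16, 1): (paths (0, 0) → (16, 1)) × (paths (16, 1) → (18, 9)) = C(17, 16) · C(10, 2) = 17 · 45 = 765. Avoidance count = 4686825 − 765 = 4686060.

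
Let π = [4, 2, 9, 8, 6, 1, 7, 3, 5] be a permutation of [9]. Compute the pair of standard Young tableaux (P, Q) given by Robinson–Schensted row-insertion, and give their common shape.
P = [1, 3, 5] / [2, 6, 7] / [4, 8] / [9];  Q = [1, 3, 7] / [2, 4, 9] / [5, 8] / [6];  common shape = (3, 3, 2, 1)

Row-insert the values π_1, π_2, … into P one at a time, bumping the leftmost entry strictly greater than the inserted value down to the next row. The recording tableau Q records, in position (i, j), the step at which that cell was added to P.
  Insert 4 (step 1): P = [4];  Q = [1]
  Insert 2 (step 2): P = [2] / [4];  Q = [1] / [2]
  Insert 9 (step 3): P = [2, 9] / [4];  Q = [1, 3] / [2]
  Insert 8 (step 4): P = [2, 8] / [4, 9];  Q = [1, 3] / [2, 4]
  Insert 6 (step 5): P = [2, 6] / [4, 8] / [9];  Q = [1, 3] / [2, 4] / [5]
  Insert 1 (step 6): P = [1, 6] / [2, 8] / [4] / [9];  Q = [1, 3] / [2, 4] / [5] / [6]
  Insert 7 (step 7): P = [1, 6, 7] / [2, 8] / [4] / [9];  Q = [1, 3, 7] / [2, 4] / [5] / [6]
  Insert 3 (step 8): P = [1, 3, 7] / [2, 6] / [4, 8] / [9];  Q = [1, 3, 7] / [2, 4] / [5, 8] / [6]
  Insert 5 (step 9): P = [1, 3, 5] / [2, 6, 7] / [4, 8] / [9];  Q = [1, 3, 7] / [2, 4, 9] / [5, 8] / [6]
Final shape: (3, 3, 2, 1).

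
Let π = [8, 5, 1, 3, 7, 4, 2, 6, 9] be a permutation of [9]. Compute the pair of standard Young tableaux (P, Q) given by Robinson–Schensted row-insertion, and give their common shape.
P = [1, 2, 4, 6, 9] / [3, 7] / [5] / [8];  Q = [1, 4, 5, 8, 9] / [2, 6] / [3] / [7];  common shape = (5, 2, 1, 1)

Row-insert the values π_1, π_2, … into P one at a time, bumping the leftmost entry strictly greater than the inserted value down to the next row. The recording tableau Q records, in position (i, j), the step at which that cell was added to P.
  Insert 8 (step 1): P = [8];  Q = [1]
  Insert 5 (step 2): P = [5] / [8];  Q = [1] / [2]
  Insert 1 (step 3): P = [1] / [5] / [8];  Q = [1] / [2] / [3]
  Insert 3 (step 4): P = [1, 3] / [5] / [8];  Q = [1, 4] / [2] / [3]
  Insert 7 (step 5): P = [1, 3, 7] / [5] / [8];  Q = [1, 4, 5] / [2] / [3]
  Insert 4 (step 6): P = [1, 3, 4] / [5, 7] / [8];  Q = [1, 4, 5] / [2, 6] / [3]
  Insert 2 (step 7): P = [1, 2, 4] / [3, 7] / [5] / [8];  Q = [1, 4, 5] / [2, 6] / [3] / [7]
  Insert 6 (step 8): P = [1, 2, 4, 6] / [3, 7] / [5] / [8];  Q = [1, 4, 5, 8] / [2, 6] / [3] / [7]
  Insert 9 (step 9): P = [1, 2, 4, 6, 9] / [3, 7] / [5] / [8];  Q = [1, 4, 5, 8, 9] / [2, 6] / [3] / [7]
Final shape: (5, 2, 1, 1).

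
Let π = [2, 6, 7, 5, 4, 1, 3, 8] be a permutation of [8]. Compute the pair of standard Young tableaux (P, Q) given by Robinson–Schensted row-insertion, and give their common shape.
P = [1, 3, 7, 8] / [2, 4] / [5] / [6];  Q = [1, 2, 3, 8] / [4, 7] / [5] / [6];  common shape = (4, 2, 1, 1)

Row-insert the values π_1, π_2, … into P one at a time, bumping the leftmost entry strictly greater than the inserted value down to the next row. The recording tableau Q records, in position (i, j), the step at which that cell was added to P.
  Insert 2 (step 1): P = [2];  Q = [1]
  Insert 6 (step 2): P = [2, 6];  Q = [1, 2]
  Insert 7 (step 3): P = [2, 6, 7];  Q = [1, 2, 3]
  Insert 5 (step 4): P = [2, 5, 7] / [6];  Q = [1, 2, 3] / [4]
  Insert 4 (step 5): P = [2, 4, 7] / [5] / [6];  Q = [1, 2, 3] / [4] / [5]
  Insert 1 (step 6): P = [1, 4, 7] / [2] / [5] / [6];  Q = [1, 2, 3] / [4] / [5] / [6]
  Insert 3 (step 7): P = [1, 3, 7] / [2, 4] / [5] / [6];  Q = [1, 2, 3] / [4, 7] / [5] / [6]
  Insert 8 (step 8): P = [1, 3, 7, 8] / [2, 4] / [5] / [6];  Q = [1, 2, 3, 8] / [4, 7] / [5] / [6]
Final shape: (4, 2, 1, 1).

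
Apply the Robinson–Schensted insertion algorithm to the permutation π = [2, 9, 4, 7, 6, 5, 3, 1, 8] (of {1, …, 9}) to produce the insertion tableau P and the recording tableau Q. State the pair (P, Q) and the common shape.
P = [1, 3, 5, 8] / [2] / [4] / [6] / [7] / [9];  Q = [1, 2, 4, 9] / [3] / [5] / [6] / [7] / [8];  common shape = (4, 1, 1, 1, 1, 1)

Row-insert the values π_1, π_2, … into P one at a time, bumping the leftmost entry strictly greater than the inserted value down to the next row. The recording tableau Q records, in position (i, j), the step at which that cell was added to P.
  Insert 2 (step 1): P = [2];  Q = [1]
  Insert 9 (step 2): P = [2, 9];  Q = [1, 2]
  Insert 4 (step 3): P = [2, 4] / [9];  Q = [1, 2] / [3]
  Insert 7 (step 4): P = [2, 4, 7] / [9];  Q = [1, 2, 4] / [3]
  Insert 6 (step 5): P = [2, 4, 6] / [7] / [9];  Q = [1, 2, 4] / [3] / [5]
  Insert 5 (step 6): P = [2, 4, 5] / [6] / [7] / [9];  Q = [1, 2, 4] / [3] / [5] / [6]
  Insert 3 (step 7): P = [2, 3, 5] / [4] / [6] / [7] / [9];  Q = [1, 2, 4] / [3] / [5] / [6] / [7]
  Insert 1 (step 8): P = [1, 3, 5] / [2] / [4] / [6] / [7] / [9];  Q = [1, 2, 4] / [3] / [5] / [6] / [7] / [8]
  Insert 8 (step 9): P = [1, 3, 5, 8] / [2] / [4] / [6] / [7] / [9];  Q = [1, 2, 4, 9] / [3] / [5] / [6] / [7] / [8]
Final shape: (4, 1, 1, 1, 1, 1).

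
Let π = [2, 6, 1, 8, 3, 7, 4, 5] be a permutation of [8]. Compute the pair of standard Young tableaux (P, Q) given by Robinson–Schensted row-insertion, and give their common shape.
P = [1, 3, 4, 5] / [2, 6, 7] / [8];  Q = [1, 2, 4, 8] / [3, 5, 6] / [7];  common shape = (4, 3, 1)

Row-insert the values π_1, π_2, … into P one at a time, bumping the leftmost entry strictly greater than the inserted value down to the next row. The recording tableau Q records, in position (i, j), the step at which that cell was added to P.
  Insert 2 (step 1): P = [2];  Q = [1]
  Insert 6 (step 2): P = [2, 6];  Q = [1, 2]
  Insert 1 (step 3): P = [1, 6] / [2];  Q = [1, 2] / [3]
  Insert 8 (step 4): P = [1, 6, 8] / [2];  Q = [1, 2, 4] / [3]
  Insert 3 (step 5): P = [1, 3, 8] / [2, 6];  Q = [1, 2, 4] / [3, 5]
  Insert 7 (step 6): P = [1, 3, 7] / [2, 6, 8];  Q = [1, 2, 4] / [3, 5, 6]
  Insert 4 (step 7): P = [1, 3, 4] / [2, 6, 7] / [8];  Q = [1, 2, 4] / [3, 5, 6] / [7]
  Insert 5 (step 8): P = [1, 3, 4, 5] / [2, 6, 7] / [8];  Q = [1, 2, 4, 8] / [3, 5, 6] / [7]
Final shape: (4, 3, 1).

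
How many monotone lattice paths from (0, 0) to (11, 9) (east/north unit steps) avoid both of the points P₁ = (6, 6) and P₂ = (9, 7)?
Number of paths = 69752

Inclusion–exclusion. Total paths: C(20, 11) = 167960. Through P₁: C(12, 6)·C(8, 5) = 51744. Through P₂: C(16, 9)·C(4, 2) = 68640. Since P₁ is strictly southwest of P₂, a monotone path through both must visit P₁ then P₂; paths through both = C(12, 6)·C(4, 3)·C(4, 2) = 22176. Avoid both = 167960 − 51744 − 68640 + 22176 = 69752.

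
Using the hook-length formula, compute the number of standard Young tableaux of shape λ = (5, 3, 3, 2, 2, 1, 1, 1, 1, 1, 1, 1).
# SYT of shape (5, 3, 3, 2, 2, 1, 1, 1, 1, 1, 1, 1) = 155120427

Hook-length formula: f^λ = n! / Π hook(c), product over all cells c of the Young diagram. For λ = (5, 3, 3, 2, 2, 1, 1, 1, 1, 1, 1, 1), n = 22 boxes. Hook lengths by row (left-to-right, top-to-bottom): [16, 8, 5, 2, 1]; [13, 5, 2]; [12, 4, 1]; [10, 2]; [9, 1]; [7]; [6]; [5]; [4]; [3]; [2]; [1]. Product of hooks = 7245987840000. So f^λ = 22! / 7245987840000 = 1124000727777607680000 / 7245987840000 = 155120427.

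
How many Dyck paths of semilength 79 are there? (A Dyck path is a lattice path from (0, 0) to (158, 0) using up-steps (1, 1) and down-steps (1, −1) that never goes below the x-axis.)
C_79 = 289450081175264899454283846029490767264392230

These Dyck paths are counted by the Catalan number C_n = (1/(n + 1)) · C(2n, n). For n = 79: C_79 = (1/80) · C(158, 79) = 23156006494021191956342707682359261381151378400/80 = 289450081175264899454283846029490767264392230.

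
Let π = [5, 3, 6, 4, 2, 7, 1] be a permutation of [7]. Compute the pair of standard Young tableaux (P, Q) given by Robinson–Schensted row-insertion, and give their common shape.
P = [1, 4, 7] / [2, 6] / [3] / [5];  Q = [1, 3, 6] / [2, 4] / [5] / [7];  common shape = (3, 2, 1, 1)

Row-insert the values π_1, π_2, … into P one at a time, bumping the leftmost entry strictly greater than the inserted value down to the next row. The recording tableau Q records, in position (i, j), the step at which that cell was added to P.
  Insert 5 (step 1): P = [5];  Q = [1]
  Insert 3 (step 2): P = [3] / [5];  Q = [1] / [2]
  Insert 6 (step 3): P = [3, 6] / [5];  Q = [1, 3] / [2]
  Insert 4 (step 4): P = [3, 4] / [5, 6];  Q = [1, 3] / [2, 4]
  Insert 2 (step 5): P = [2, 4] / [3, 6] / [5];  Q = [1, 3] / [2, 4] / [5]
  Insert 7 (step 6): P = [2, 4, 7] / [3, 6] / [5];  Q = [1, 3, 6] / [2, 4] / [5]
  Insert 1 (step 7): P = [1, 4, 7] / [2, 6] / [3] / [5];  Q = [1, 3, 6] / [2, 4] / [5] / [7]
Final shape: (3, 2, 1, 1).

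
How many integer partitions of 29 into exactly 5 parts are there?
p(29, 5 parts) = 333

Partitions of n into exactly k parts are in bijection with partitions of n − k into at most k parts (subtract 1 from each part). So p(29, exactly 5) = p(24, parts ≤ 5). Computing via the recurrence p(m, j) = p(m, j−1) + p(m−j, j) gives 333.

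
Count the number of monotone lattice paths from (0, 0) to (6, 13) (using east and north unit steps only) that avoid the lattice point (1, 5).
Number of paths = 19410

Total paths from (0, 0) to (6, 13): C(19, 6) = 27132. Paths through (1, 5): (paths (0, 0) → (1, 5)) × (paths (1, 5) → (6, 13)) = C(6, 1) · C(13, 5) = 6 · 1287 = 7722. Avoidance count = 27132 − 7722 = 19410.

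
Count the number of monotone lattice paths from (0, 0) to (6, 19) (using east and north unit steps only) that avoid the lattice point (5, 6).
Number of paths = 170632

Total paths from (0, 0) to (6, 19): C(25, 6) = 177100. Paths through (5, 6): (paths (0, 0) → (5, 6)) × (paths (5, 6) → (6, 19)) = C(11, 5) · C(14, 1) = 462 · 14 = 6468. Avoidance count = 177100 − 6468 = 170632.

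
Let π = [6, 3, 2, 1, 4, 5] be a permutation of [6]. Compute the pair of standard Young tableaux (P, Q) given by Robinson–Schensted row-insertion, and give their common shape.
P = [1, 4, 5] / [2] / [3] / [6];  Q = [1, 5, 6] / [2] / [3] / [4];  common shape = (3, 1, 1, 1)

Row-insert the values π_1, π_2, … into P one at a time, bumping the leftmost entry strictly greater than the inserted value down to the next row. The recording tableau Q records, in position (i, j), the step at which that cell was added to P.
  Insert 6 (step 1): P = [6];  Q = [1]
  Insert 3 (step 2): P = [3] / [6];  Q = [1] / [2]
  Insert 2 (step 3): P = [2] / [3] / [6];  Q = [1] / [2] / [3]
  Insert 1 (step 4): P = [1] / [2] / [3] / [6];  Q = [1] / [2] / [3] / [4]
  Insert 4 (step 5): P = [1, 4] / [2] / [3] / [6];  Q = [1, 5] / [2] / [3] / [4]
  Insert 5 (step 6): P = [1, 4, 5] / [2] / [3] / [6];  Q = [1, 5, 6] / [2] / [3] / [4]
Final shape: (3, 1, 1, 1).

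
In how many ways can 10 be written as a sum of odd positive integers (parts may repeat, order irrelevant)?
p_odd(10) = 10

Partitions of 10 using only odd parts 1, 3, 5, …: 9+1, 7+3, 7+1+1+1, 5+5, 5+3+1+1, 5+1+1+1+1+1, 3+3+3+1, 3+3+1+1+1+1, 3+1+1+1+1+1+1+1, 1+1+1+1+1+1+1+1+1+1. There are 10. (Euler: this equals q(10), the number of distinct-part partitions.)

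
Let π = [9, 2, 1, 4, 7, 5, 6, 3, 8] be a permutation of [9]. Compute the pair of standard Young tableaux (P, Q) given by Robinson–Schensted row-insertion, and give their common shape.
P = [1, 3, 5, 6, 8] / [2, 4] / [7] / [9];  Q = [1, 4, 5, 7, 9] / [2, 6] / [3] / [8];  common shape = (5, 2, 1, 1)

Row-insert the values π_1, π_2, … into P one at a time, bumping the leftmost entry strictly greater than the inserted value down to the next row. The recording tableau Q records, in position (i, j), the step at which that cell was added to P.
  Insert 9 (step 1): P = [9];  Q = [1]
  Insert 2 (step 2): P = [2] / [9];  Q = [1] / [2]
  Insert 1 (step 3): P = [1] / [2] / [9];  Q = [1] / [2] / [3]
  Insert 4 (step 4): P = [1, 4] / [2] / [9];  Q = [1, 4] / [2] / [3]
  Insert 7 (step 5): P = [1, 4, 7] / [2] / [9];  Q = [1, 4, 5] / [2] / [3]
  Insert 5 (step 6): P = [1, 4, 5] / [2, 7] / [9];  Q = [1, 4, 5] / [2, 6] / [3]
  Insert 6 (step 7): P = [1, 4, 5, 6] / [2, 7] / [9];  Q = [1, 4, 5, 7] / [2, 6] / [3]
  Insert 3 (step 8): P = [1, 3, 5, 6] / [2, 4] / [7] / [9];  Q = [1, 4, 5, 7] / [2, 6] / [3] / [8]
  Insert 8 (step 9): P = [1, 3, 5, 6, 8] / [2, 4] / [7] / [9];  Q = [1, 4, 5, 7, 9] / [2, 6] / [3] / [8]
Final shape: (5, 2, 1, 1).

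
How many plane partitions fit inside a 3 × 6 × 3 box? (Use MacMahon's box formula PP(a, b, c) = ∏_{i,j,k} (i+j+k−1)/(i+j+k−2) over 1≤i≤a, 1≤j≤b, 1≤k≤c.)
PP(3, 6, 3) = 41580

Evaluate the triple product over i = 1..3, j = 1..6, k = 1..3. The factors are (2/1) · (3/2) · (4/3) · (3/2) · (4/3) · (5/4) · (4/3) · (5/4) · … (54 factors total). The numerators and denominators telescope so the product is an integer; carrying out the multiplication exactly gives PP(3, 6, 3) = 41580.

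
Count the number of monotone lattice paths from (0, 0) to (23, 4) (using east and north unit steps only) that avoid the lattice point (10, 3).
Number of paths = 13546

Total paths from (0, 0) to (23, 4): C(27, 23) = 17550. Paths through (10, 3): (paths (0, 0) → (10, 3)) × (paths (10, 3) → (23, 4)) = C(13, 10) · C(14, 13) = 286 · 14 = 4004. Avoidance count = 17550 − 4004 = 13546.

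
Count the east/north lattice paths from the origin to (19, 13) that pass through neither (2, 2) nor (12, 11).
Number of paths = 189807360

Inclusion–exclusion. Total paths: C(32, 19) = 347373600. Through P₁: C(4, 2)·C(28, 17) = 128845080. Through P₂: C(23, 12)·C(9, 7) = 48674808. Since P₁ is strictly southwest of P₂, a monotone path through both must visit P₁ then P₂; paths through both = C(4, 2)·C(19, 10)·C(9, 7) = 19953648. Avoid both = 347373600 − 128845080 − 48674808 + 19953648 = 189807360.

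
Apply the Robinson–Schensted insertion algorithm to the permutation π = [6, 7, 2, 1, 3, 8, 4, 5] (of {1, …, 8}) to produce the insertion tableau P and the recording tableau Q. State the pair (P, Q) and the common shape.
P = [1, 3, 4, 5] / [2, 7, 8] / [6];  Q = [1, 2, 6, 8] / [3, 5, 7] / [4];  common shape = (4, 3, 1)

Row-insert the values π_1, π_2, … into P one at a time, bumping the leftmost entry strictly greater than the inserted value down to the next row. The recording tableau Q records, in position (i, j), the step at which that cell was added to P.
  Insert 6 (step 1): P = [6];  Q = [1]
  Insert 7 (step 2): P = [6, 7];  Q = [1, 2]
  Insert 2 (step 3): P = [2, 7] / [6];  Q = [1, 2] / [3]
  Insert 1 (step 4): P = [1, 7] / [2] / [6];  Q = [1, 2] / [3] / [4]
  Insert 3 (step 5): P = [1, 3] / [2, 7] / [6];  Q = [1, 2] / [3, 5] / [4]
  Insert 8 (step 6): P = [1, 3, 8] / [2, 7] / [6];  Q = [1, 2, 6] / [3, 5] / [4]
  Insert 4 (step 7): P = [1, 3, 4] / [2, 7, 8] / [6];  Q = [1, 2, 6] / [3, 5, 7] / [4]
  Insert 5 (step 8): P = [1, 3, 4, 5] / [2, 7, 8] / [6];  Q = [1, 2, 6, 8] / [3, 5, 7] / [4]
Final shape: (4, 3, 1).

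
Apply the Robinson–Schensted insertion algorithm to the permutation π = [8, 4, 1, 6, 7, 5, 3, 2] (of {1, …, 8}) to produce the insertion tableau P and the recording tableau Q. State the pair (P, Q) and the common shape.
P = [1, 2, 7] / [3, 5] / [4] / [6] / [8];  Q = [1, 4, 5] / [2, 6] / [3] / [7] / [8];  common shape = (3, 2, 1, 1, 1)

Row-insert the values π_1, π_2, … into P one at a time, bumping the leftmost entry strictly greater than the inserted value down to the next row. The recording tableau Q records, in position (i, j), the step at which that cell was added to P.
  Insert 8 (step 1): P = [8];  Q = [1]
  Insert 4 (step 2): P = [4] / [8];  Q = [1] / [2]
  Insert 1 (step 3): P = [1] / [4] / [8];  Q = [1] / [2] / [3]
  Insert 6 (step 4): P = [1, 6] / [4] / [8];  Q = [1, 4] / [2] / [3]
  Insert 7 (step 5): P = [1, 6, 7] / [4] / [8];  Q = [1, 4, 5] / [2] / [3]
  Insert 5 (step 6): P = [1, 5, 7] / [4, 6] / [8];  Q = [1, 4, 5] / [2, 6] / [3]
  Insert 3 (step 7): P = [1, 3, 7] / [4, 5] / [6] / [8];  Q = [1, 4, 5] / [2, 6] / [3] / [7]
  Insert 2 (step 8): P = [1, 2, 7] / [3, 5] / [4] / [6] / [8];  Q = [1, 4, 5] / [2, 6] / [3] / [7] / [8]
Final shape: (3, 2, 1, 1, 1).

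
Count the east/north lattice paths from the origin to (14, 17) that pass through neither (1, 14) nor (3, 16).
Number of paths = 265163577

Inclusion–exclusion. Total paths: C(31, 14) = 265182525. Through P₁: C(15, 1)·C(16, 13) = 8400. Through P₂: C(19, 3)·C(12, 11) = 11628. Since P₁ is strictly southwest of P₂, a monotone path through both must visit P₁ then P₂; paths through both = C(15, 1)·C(4, 2)·C(12, 11) = 1080. Avoid both = 265182525 − 8400 − 11628 + 1080 = 265163577.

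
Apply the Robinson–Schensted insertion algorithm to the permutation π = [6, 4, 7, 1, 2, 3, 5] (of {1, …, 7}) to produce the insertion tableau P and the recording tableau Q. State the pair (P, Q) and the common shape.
P = [1, 2, 3, 5] / [4, 7] / [6];  Q = [1, 3, 6, 7] / [2, 5] / [4];  common shape = (4, 2, 1)

Row-insert the values π_1, π_2, … into P one at a time, bumping the leftmost entry strictly greater than the inserted value down to the next row. The recording tableau Q records, in position (i, j), the step at which that cell was added to P.
  Insert 6 (step 1): P = [6];  Q = [1]
  Insert 4 (step 2): P = [4] / [6];  Q = [1] / [2]
  Insert 7 (step 3): P = [4, 7] / [6];  Q = [1, 3] / [2]
  Insert 1 (step 4): P = [1, 7] / [4] / [6];  Q = [1, 3] / [2] / [4]
  Insert 2 (step 5): P = [1, 2] / [4, 7] / [6];  Q = [1, 3] / [2, 5] / [4]
  Insert 3 (step 6): P = [1, 2, 3] / [4, 7] / [6];  Q = [1, 3, 6] / [2, 5] / [4]
  Insert 5 (step 7): P = [1, 2, 3, 5] / [4, 7] / [6];  Q = [1, 3, 6, 7] / [2, 5] / [4]
Final shape: (4, 2, 1).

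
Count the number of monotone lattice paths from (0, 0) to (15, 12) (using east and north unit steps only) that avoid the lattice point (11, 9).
Number of paths = 11505260

Total paths from (0, 0) to (15, 12): C(27, 15) = 17383860. Paths through (11, 9): (paths (0, 0) → (11, 9)) × (paths (11, 9) → (15, 12)) = C(20, 11) · C(7, 4) = 167960 · 35 = 5878600. Avoidance count = 17383860 − 5878600 = 11505260.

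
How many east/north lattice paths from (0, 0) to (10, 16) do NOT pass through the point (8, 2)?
Number of paths = 5306335

Total paths from (0, 0) to (10, 16): C(26, 10) = 5311735. Paths through (8, 2): (paths (0, 0) → (8, 2)) × (paths (8, 2) → (10, 16)) = C(10, 8) · C(16, 2) = 45 · 120 = 5400. Avoidance count = 5311735 − 5400 = 5306335.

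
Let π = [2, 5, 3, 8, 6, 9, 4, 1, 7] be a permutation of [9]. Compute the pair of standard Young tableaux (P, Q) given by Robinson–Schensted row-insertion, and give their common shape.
P = [1, 3, 4, 7] / [2, 6, 9] / [5] / [8];  Q = [1, 2, 4, 6] / [3, 5, 9] / [7] / [8];  common shape = (4, 3, 1, 1)

Row-insert the values π_1, π_2, … into P one at a time, bumping the leftmost entry strictly greater than the inserted value down to the next row. The recording tableau Q records, in position (i, j), the step at which that cell was added to P.
  Insert 2 (step 1): P = [2];  Q = [1]
  Insert 5 (step 2): P = [2, 5];  Q = [1, 2]
  Insert 3 (step 3): P = [2, 3] / [5];  Q = [1, 2] / [3]
  Insert 8 (step 4): P = [2, 3, 8] / [5];  Q = [1, 2, 4] / [3]
  Insert 6 (step 5): P = [2, 3, 6] / [5, 8];  Q = [1, 2, 4] / [3, 5]
  Insert 9 (step 6): P = [2, 3, 6, 9] / [5, 8];  Q = [1, 2, 4, 6] / [3, 5]
  Insert 4 (step 7): P = [2, 3, 4, 9] / [5, 6] / [8];  Q = [1, 2, 4, 6] / [3, 5] / [7]
  Insert 1 (step 8): P = [1, 3, 4, 9] / [2, 6] / [5] / [8];  Q = [1, 2, 4, 6] / [3, 5] / [7] / [8]
  Insert 7 (step 9): P = [1, 3, 4, 7] / [2, 6, 9] / [5] / [8];  Q = [1, 2, 4, 6] / [3, 5, 9] / [7] / [8]
Final shape: (4, 3, 1, 1).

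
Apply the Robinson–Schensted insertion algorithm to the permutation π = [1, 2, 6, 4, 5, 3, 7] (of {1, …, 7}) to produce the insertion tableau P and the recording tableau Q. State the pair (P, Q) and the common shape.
P = [1, 2, 3, 5, 7] / [4] / [6];  Q = [1, 2, 3, 5, 7] / [4] / [6];  common shape = (5, 1, 1)

Row-insert the values π_1, π_2, … into P one at a time, bumping the leftmost entry strictly greater than the inserted value down to the next row. The recording tableau Q records, in position (i, j), the step at which that cell was added to P.
  Insert 1 (step 1): P = [1];  Q = [1]
  Insert 2 (step 2): P = [1, 2];  Q = [1, 2]
  Insert 6 (step 3): P = [1, 2, 6];  Q = [1, 2, 3]
  Insert 4 (step 4): P = [1, 2, 4] / [6];  Q = [1, 2, 3] / [4]
  Insert 5 (step 5): P = [1, 2, 4, 5] / [6];  Q = [1, 2, 3, 5] / [4]
  Insert 3 (step 6): P = [1, 2, 3, 5] / [4] / [6];  Q = [1, 2, 3, 5] / [4] / [6]
  Insert 7 (step 7): P = [1, 2, 3, 5, 7] / [4] / [6];  Q = [1, 2, 3, 5, 7] / [4] / [6]
Final shape: (5, 1, 1).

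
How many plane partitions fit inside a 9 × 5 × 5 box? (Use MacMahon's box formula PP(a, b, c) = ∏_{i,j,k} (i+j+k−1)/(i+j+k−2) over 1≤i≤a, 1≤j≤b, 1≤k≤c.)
PP(9, 5, 5) = 1566039386912

Evaluate the triple product over i = 1..9, j = 1..5, k = 1..5. The factors are (2/1) · (3/2) · (4/3) · (5/4) · (6/5) · (3/2) · (4/3) · (5/4) · … (225 factors total). The numerators and denominators telescope so the product is an integer; carrying out the multiplication exactly gives PP(9, 5, 5) = 1566039386912.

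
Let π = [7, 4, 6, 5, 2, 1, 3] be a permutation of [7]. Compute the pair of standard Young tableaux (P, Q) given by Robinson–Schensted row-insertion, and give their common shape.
P = [1, 3] / [2, 5] / [4] / [6] / [7];  Q = [1, 3] / [2, 7] / [4] / [5] / [6];  common shape = (2, 2, 1, 1, 1)

Row-insert the values π_1, π_2, … into P one at a time, bumping the leftmost entry strictly greater than the inserted value down to the next row. The recording tableau Q records, in position (i, j), the step at which that cell was added to P.
  Insert 7 (step 1): P = [7];  Q = [1]
  Insert 4 (step 2): P = [4] / [7];  Q = [1] / [2]
  Insert 6 (step 3): P = [4, 6] / [7];  Q = [1, 3] / [2]
  Insert 5 (step 4): P = [4, 5] / [6] / [7];  Q = [1, 3] / [2] / [4]
  Insert 2 (step 5): P = [2, 5] / [4] / [6] / [7];  Q = [1, 3] / [2] / [4] / [5]
  Insert 1 (step 6): P = [1, 5] / [2] / [4] / [6] / [7];  Q = [1, 3] / [2] / [4] / [5] / [6]
  Insert 3 (step 7): P = [1, 3] / [2, 5] / [4] / [6] / [7];  Q = [1, 3] / [2, 7] / [4] / [5] / [6]
Final shape: (2, 2, 1, 1, 1).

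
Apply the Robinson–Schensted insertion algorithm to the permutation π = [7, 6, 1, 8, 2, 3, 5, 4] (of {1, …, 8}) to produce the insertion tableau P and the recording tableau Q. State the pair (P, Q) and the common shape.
P = [1, 2, 3, 4] / [5, 8] / [6] / [7];  Q = [1, 4, 6, 7] / [2, 5] / [3] / [8];  common shape = (4, 2, 1, 1)

Row-insert the values π_1, π_2, … into P one at a time, bumping the leftmost entry strictly greater than the inserted value down to the next row. The recording tableau Q records, in position (i, j), the step at which that cell was added to P.
  Insert 7 (step 1): P = [7];  Q = [1]
  Insert 6 (step 2): P = [6] / [7];  Q = [1] / [2]
  Insert 1 (step 3): P = [1] / [6] / [7];  Q = [1] / [2] / [3]
  Insert 8 (step 4): P = [1, 8] / [6] / [7];  Q = [1, 4] / [2] / [3]
  Insert 2 (step 5): P = [1, 2] / [6, 8] / [7];  Q = [1, 4] / [2, 5] / [3]
  Insert 3 (step 6): P = [1, 2, 3] / [6, 8] / [7];  Q = [1, 4, 6] / [2, 5] / [3]
  Insert 5 (step 7): P = [1, 2, 3, 5] / [6, 8] / [7];  Q = [1, 4, 6, 7] / [2, 5] / [3]
  Insert 4 (step 8): P = [1, 2, 3, 4] / [5, 8] / [6] / [7];  Q = [1, 4, 6, 7] / [2, 5] / [3] / [8]
Final shape: (4, 2, 1, 1).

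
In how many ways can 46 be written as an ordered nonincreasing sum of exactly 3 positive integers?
p(46, 3 parts) = 176

Partitions of n into exactly k parts are in bijection with partitions of n − k into at most k parts (subtract 1 from each part). So p(46, exactly 3) = p(43, parts ≤ 3). Computing via the recurrence p(m, j) = p(m, j−1) + p(m−j, j) gives 176.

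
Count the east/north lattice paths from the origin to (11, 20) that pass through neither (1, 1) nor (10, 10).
Number of paths = 43649619

Inclusion–exclusion. Total paths: C(31, 11) = 84672315. Through P₁: C(2, 1)·C(29, 10) = 40060020. Through P₂: C(20, 10)·C(11, 1) = 2032316. Since P₁ is strictly southwest of P₂, a monotone path through both must visit P₁ then P₂; paths through both = C(2, 1)·C(18, 9)·C(11, 1) = 1069640. Avoid both = 84672315 − 40060020 − 2032316 + 1069640 = 43649619.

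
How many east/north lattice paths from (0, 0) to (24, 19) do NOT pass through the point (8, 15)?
Number of paths = 798096860520

Total paths from (0, 0) to (24, 19): C(43, 24) = 800472431850. Paths through (8, 15): (paths (0, 0) → (8, 15)) × (paths (8, 15) → (24, 19)) = C(23, 8) · C(20, 16) = 490314 · 4845 = 2375571330. Avoidance count = 800472431850 − 2375571330 = 798096860520.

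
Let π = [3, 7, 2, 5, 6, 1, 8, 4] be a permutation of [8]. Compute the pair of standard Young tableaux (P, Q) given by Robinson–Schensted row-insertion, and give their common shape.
P = [1, 4, 6, 8] / [2, 5] / [3, 7];  Q = [1, 2, 5, 7] / [3, 4] / [6, 8];  common shape = (4, 2, 2)

Row-insert the values π_1, π_2, … into P one at a time, bumping the leftmost entry strictly greater than the inserted value down to the next row. The recording tableau Q records, in position (i, j), the step at which that cell was added to P.
  Insert 3 (step 1): P = [3];  Q = [1]
  Insert 7 (step 2): P = [3, 7];  Q = [1, 2]
  Insert 2 (step 3): P = [2, 7] / [3];  Q = [1, 2] / [3]
  Insert 5 (step 4): P = [2, 5] / [3, 7];  Q = [1, 2] / [3, 4]
  Insert 6 (step 5): P = [2, 5, 6] / [3, 7];  Q = [1, 2, 5] / [3, 4]
  Insert 1 (step 6): P = [1, 5, 6] / [2, 7] / [3];  Q = [1, 2, 5] / [3, 4] / [6]
  Insert 8 (step 7): P = [1, 5, 6, 8] / [2, 7] / [3];  Q = [1, 2, 5, 7] / [3, 4] / [6]
  Insert 4 (step 8): P = [1, 4, 6, 8] / [2, 5] / [3, 7];  Q = [1, 2, 5, 7] / [3, 4] / [6, 8]
Final shape: (4, 2, 2).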